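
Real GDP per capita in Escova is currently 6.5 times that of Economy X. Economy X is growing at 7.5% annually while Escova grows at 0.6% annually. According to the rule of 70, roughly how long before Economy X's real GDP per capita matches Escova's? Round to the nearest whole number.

Economy X gains on Escova at 7.5% − 0.6% = 6.9 points a year.
At that relative rate the gap halves every 70/6.9 ≈ 10.14 years.
A 6.5 times gap takes log₂(6.5) ≈ 2.70 halvings to close: 2.70 × 10.14 ≈ 27 years.

approximately 27 years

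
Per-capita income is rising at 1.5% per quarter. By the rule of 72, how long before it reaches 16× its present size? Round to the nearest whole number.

At 1.5% it doubles every 72/1.5 ≈ 48.00 quarters.
Getting to 16× needs 4 doublings: 4 × 48.00 ≈ 192 quarters.

around 192 quarters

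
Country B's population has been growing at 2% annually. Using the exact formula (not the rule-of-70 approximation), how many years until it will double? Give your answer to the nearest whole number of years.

t = ln(2) / ln(1 + 0.02) = 0.6931 / 0.019803 ≈ 35.00.
≈ 35 years.

35 years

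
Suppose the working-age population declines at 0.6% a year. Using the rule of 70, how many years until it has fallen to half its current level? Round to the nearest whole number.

Halving time ≈ 70 / 0.6 = 116.67 → 117 years.

roughly 117 years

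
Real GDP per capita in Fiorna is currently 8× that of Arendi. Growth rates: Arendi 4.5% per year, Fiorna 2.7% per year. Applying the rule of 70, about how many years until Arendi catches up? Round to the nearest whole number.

roughly 117 years

The growth-rate gap is 4.5% − 2.7% = 1.8 percentage points.
So the ratio between them halves every 70/1.8 ≈ 38.89 years.
An 8× gap closes after 3 halvings: 3 × 38.89 ≈ 117 years.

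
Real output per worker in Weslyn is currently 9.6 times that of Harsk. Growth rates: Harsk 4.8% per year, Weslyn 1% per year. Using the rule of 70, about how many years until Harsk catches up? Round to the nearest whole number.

around 60 years

Harsk gains on Weslyn at 4.8% − 1% = 3.8 points a year.
At that relative rate the gap halves every 70/3.8 ≈ 18.42 years.
A 9.6 times gap takes log₂(9.6) ≈ 3.26 halvings to close: 3.26 × 18.42 ≈ 60 years.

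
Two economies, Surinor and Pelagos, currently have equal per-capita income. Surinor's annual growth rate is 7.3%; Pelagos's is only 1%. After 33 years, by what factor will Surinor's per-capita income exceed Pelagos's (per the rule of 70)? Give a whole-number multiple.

about 8 times

Only the 6.3-point difference matters.
70/6.3 ≈ 11.11 years per doubling of the ratio; 33 years gives 2.97 doublings, so ≈ 8×.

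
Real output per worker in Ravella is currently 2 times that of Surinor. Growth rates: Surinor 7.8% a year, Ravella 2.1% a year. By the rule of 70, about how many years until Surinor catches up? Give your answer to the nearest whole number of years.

The growth-rate gap is 7.8% − 2.1% = 5.7 percentage points.
So the ratio between them halves every 70/5.7 ≈ 12.28 years.
A 2 times gap closes after 1 halving: 1 × 12.28 ≈ 12 years.

about 12 years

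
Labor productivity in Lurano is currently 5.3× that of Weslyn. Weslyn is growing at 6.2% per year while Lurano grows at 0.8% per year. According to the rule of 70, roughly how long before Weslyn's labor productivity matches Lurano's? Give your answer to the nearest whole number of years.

about 31 years

What matters is the difference: 5.4 pp.
Rule of 70 on the gap: the ratio halves every 70/5.4 ≈ 12.96 years.
A 5.3× gap takes log₂(5.3) ≈ 2.41 halvings to close: 2.41 × 12.96 ≈ 31 years.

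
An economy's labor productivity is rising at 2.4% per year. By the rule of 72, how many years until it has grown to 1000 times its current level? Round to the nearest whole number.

One doubling takes 72/2.4 = 30.00 years.
Reaching 1000× takes log₂(1000) ≈ 9.97 doublings.
9.97 × 30.00 ≈ 299 years.

around 299 years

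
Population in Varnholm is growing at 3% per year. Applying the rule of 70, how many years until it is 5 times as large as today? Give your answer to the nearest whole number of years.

One doubling takes 70/3 = 23.33 years.
5× is log₂ 5 ≈ 2.32 doublings, so ≈ 2.32 × 23.33 = 54 years.

54 years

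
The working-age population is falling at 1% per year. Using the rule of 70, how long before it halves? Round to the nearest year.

Falling at 1%, it halves about every 70/1 = 70.00 years.

≈ 70 years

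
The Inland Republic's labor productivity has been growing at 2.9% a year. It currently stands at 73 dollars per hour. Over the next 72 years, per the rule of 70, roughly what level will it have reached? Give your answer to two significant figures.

≈ 580 dollars per hour

It doubles every 70/2.9 ≈ 24.14 years, so 72 years is 2.98 doublings.
2^2.98 ≈ 7.89; 73 × 7.89 ≈ 580 dollars per hour.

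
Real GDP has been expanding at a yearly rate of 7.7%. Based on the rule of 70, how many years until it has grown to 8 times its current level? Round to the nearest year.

Doubling time ≈ 70/7.7 = 9.09 years.
8 = 2^3, so 3 doublings → 27 years.

roughly 27 years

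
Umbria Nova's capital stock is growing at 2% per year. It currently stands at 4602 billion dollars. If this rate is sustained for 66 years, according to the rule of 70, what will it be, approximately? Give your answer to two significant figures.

Doubling time ≈ 70/2 = 35.00 years.
66 years is 66/35.00 ≈ 1.89 doublings, a factor of 2^1.89 ≈ 3.71.
4602 × 3.71 ≈ 17000 billion dollars.

≈ 17000 billion dollars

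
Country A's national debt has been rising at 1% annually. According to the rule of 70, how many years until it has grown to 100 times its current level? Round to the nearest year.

At 1% it doubles every 70/1 ≈ 70.00 years.
Reaching 100× takes log₂(100) ≈ 6.64 doublings.
6.64 × 70.00 ≈ 465 years.

about 465 years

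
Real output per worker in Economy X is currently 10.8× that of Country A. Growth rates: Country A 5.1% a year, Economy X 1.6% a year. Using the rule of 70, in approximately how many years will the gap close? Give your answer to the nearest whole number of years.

Country A gains on Economy X at 5.1% − 1.6% = 3.5 points a year.
At that relative rate the gap halves every 70/3.5 ≈ 20.00 years.
A 10.8× gap takes log₂(10.8) ≈ 3.43 halvings to close: 3.43 × 20.00 ≈ 69 years.

about 69 years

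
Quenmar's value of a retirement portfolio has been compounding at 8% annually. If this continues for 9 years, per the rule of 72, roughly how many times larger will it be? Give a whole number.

At 8% one doubling takes ≈ 9.00 years; 9 years is 1 of them, so ×2.

around 2 times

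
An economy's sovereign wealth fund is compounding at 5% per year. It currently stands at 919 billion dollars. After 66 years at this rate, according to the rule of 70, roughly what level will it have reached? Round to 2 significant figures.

Doubling time ≈ 70/5 = 14.00 years.
66 years is 66/14.00 ≈ 4.71 doublings, a factor of 2^4.71 ≈ 26.17.
919 × 26.17 ≈ 24000 billion dollars.

roughly 24000 billion dollars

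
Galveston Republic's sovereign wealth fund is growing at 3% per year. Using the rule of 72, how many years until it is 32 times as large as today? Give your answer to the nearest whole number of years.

At 3% it doubles every 72/3 ≈ 24.00 years.
32 = 2^5, so 5 doublings → 120 years.

≈ 120 years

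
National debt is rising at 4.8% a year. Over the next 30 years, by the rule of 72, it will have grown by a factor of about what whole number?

approximately 4 times

Doubling time ≈ 72/4.8 = 15.00 years.
30/15.00 ≈ 2 doublings, so about 2^2 = 4×.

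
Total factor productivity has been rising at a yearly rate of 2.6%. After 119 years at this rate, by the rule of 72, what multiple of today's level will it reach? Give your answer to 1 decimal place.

≈ 19.7 times

Doubling time ≈ 72/2.6 = 27.69 years.
119 years / 27.69 ≈ 4.30 doublings → factor 2^4.30 ≈ 19.7.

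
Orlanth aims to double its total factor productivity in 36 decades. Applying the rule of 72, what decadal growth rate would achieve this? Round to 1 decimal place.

72 / 36 ≈ 2.00, so about 2.0% per decade.

2.0%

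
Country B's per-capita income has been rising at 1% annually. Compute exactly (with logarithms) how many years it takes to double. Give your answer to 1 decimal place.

t = ln(2) / ln(1 + 0.01) = 0.6931 / 0.009950 ≈ 69.66.

69.7 years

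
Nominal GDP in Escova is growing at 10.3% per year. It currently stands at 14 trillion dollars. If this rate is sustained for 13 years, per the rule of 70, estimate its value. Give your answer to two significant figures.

Doubling time ≈ 70/10.3 = 6.80 years.
13 years is 13/6.80 ≈ 1.91 doublings, a factor of 2^1.91 ≈ 3.76.
14 × 3.76 ≈ 53 trillion dollars.

approximately 53 trillion dollars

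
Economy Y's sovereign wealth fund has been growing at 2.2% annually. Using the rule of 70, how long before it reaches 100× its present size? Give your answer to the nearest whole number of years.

around 211 years

One doubling takes 70/2.2 = 31.82 years.
100× is log₂ 100 ≈ 6.64 doublings, so ≈ 6.64 × 31.82 = 211 years.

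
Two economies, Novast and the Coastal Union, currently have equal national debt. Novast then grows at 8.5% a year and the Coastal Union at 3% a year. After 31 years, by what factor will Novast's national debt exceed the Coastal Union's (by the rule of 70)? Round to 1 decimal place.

Rate gap = 8.5% − 3% = 5.5 points.
The ratio doubles every 70/5.5 ≈ 12.73 years.
31/12.73 ≈ 2.44 doublings → ratio ≈ 2^2.44 ≈ 5.4.

around 5.4 times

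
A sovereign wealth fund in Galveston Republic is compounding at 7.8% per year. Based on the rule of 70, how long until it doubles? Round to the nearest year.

roughly 9 years

Doubling time ≈ 70 / 7.8 = 8.97 years.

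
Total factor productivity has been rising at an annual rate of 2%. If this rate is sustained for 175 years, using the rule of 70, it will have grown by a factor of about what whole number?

At 2% one doubling takes ≈ 35.00 years; 175 years is 5 of them, so ×32.

roughly 32 times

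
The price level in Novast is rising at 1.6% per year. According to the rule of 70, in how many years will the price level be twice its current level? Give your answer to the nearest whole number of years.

At 1.6%, doubling takes about 70/1.6 = 43.75 years.

≈ 44 years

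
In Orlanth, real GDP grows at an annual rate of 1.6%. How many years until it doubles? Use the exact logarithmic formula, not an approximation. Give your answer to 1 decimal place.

43.7 years

t = ln(2) / ln(1 + 0.016) = 0.6931 / 0.015873 ≈ 43.67.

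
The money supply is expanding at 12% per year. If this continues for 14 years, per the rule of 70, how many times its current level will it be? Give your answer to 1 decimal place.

5.3 times

Doubling time ≈ 70/12 = 5.83 years.
14 years / 5.83 ≈ 2.40 doublings → factor 2^2.40 ≈ 5.3.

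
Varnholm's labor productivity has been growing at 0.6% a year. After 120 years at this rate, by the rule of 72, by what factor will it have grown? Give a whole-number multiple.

about 2 times

72/0.6 ≈ 120.00 years per doubling.
120 years fits 1 doubling: 2^1 = 2.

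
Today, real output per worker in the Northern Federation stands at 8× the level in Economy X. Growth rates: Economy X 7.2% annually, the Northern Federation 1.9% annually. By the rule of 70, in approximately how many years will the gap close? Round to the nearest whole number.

Economy X gains on the Northern Federation at 7.2% − 1.9% = 5.3 points a year.
At that relative rate the gap halves every 70/5.3 ≈ 13.21 years.
An 8× gap closes after 3 halvings: 3 × 13.21 ≈ 40 years.

about 40 years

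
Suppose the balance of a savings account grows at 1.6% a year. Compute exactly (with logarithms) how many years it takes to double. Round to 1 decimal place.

t = ln(2) / ln(1 + 0.016) = 0.6931 / 0.015873 ≈ 43.67.

43.7 years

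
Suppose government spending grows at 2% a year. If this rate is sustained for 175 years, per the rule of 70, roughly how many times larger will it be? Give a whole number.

At 2% one doubling takes ≈ 35.00 years; 175 years is 5 of them, so ×32.

32 times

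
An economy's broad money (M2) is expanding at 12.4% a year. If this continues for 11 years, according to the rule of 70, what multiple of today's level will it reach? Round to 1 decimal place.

Doubling time ≈ 70/12.4 = 5.65 years.
11 years / 5.65 ≈ 1.95 doublings → factor 2^1.95 ≈ 3.9.

around 3.9 times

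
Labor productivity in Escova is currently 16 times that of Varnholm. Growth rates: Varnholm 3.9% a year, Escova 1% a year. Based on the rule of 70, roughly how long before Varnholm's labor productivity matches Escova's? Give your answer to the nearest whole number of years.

What matters is the difference: 2.9 pp.
Rule of 70 on the gap: the ratio halves every 70/2.9 ≈ 24.14 years.
A 16 times gap closes after 4 halvings: 4 × 24.14 ≈ 97 years.

approximately 97 years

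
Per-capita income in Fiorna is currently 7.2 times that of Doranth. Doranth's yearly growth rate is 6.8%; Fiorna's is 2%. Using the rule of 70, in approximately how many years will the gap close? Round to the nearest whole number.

The growth-rate gap is 6.8% − 2% = 4.8 percentage points.
So the ratio between them halves every 70/4.8 ≈ 14.58 years.
A 7.2 times gap takes log₂(7.2) ≈ 2.85 halvings to close: 2.85 × 14.58 ≈ 42 years.

roughly 42 years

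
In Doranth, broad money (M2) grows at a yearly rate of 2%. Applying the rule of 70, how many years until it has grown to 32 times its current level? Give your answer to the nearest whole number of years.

At 2% it doubles every 70/2 ≈ 35.00 years.
32 = 2^5, so 5 doublings → 175 years.

≈ 175 years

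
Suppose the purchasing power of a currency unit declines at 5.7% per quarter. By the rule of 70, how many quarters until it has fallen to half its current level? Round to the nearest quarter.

roughly 12 quarters

The rule works in reverse for decay: 70/5.7 ≈ 12.28 quarters to halve.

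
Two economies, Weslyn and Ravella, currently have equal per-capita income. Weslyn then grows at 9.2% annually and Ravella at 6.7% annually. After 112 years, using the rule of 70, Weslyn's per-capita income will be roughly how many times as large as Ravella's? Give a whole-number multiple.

Weslyn pulls ahead at 2.5 pp per year, so the ratio doubles every 70/2.5 ≈ 28.00 years.
In 112 years that's 4.00 doublings: 2^4.00 ≈ 16.

approximately 16 times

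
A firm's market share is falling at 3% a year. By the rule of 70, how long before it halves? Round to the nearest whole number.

Falling at 3%, it halves about every 70/3 = 23.33 years.

around 23 years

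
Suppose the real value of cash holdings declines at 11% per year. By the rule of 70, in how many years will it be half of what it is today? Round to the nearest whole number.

The rule works in reverse for decay: 70/11 ≈ 6.36 years to halve.

about 6 years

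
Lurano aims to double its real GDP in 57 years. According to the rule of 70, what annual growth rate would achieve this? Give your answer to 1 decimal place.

≈ 1.2%

70 / 57 ≈ 1.23, so about 1.2% a year.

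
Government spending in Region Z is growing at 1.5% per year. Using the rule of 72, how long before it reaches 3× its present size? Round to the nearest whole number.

roughly 76 years

One doubling takes 72/1.5 = 48.00 years.
Reaching 3× takes log₂(3) ≈ 1.58 doublings.
1.58 × 48.00 ≈ 76 years.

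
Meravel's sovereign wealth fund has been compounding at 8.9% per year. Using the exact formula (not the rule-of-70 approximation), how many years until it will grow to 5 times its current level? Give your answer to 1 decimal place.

t = ln(5) / ln(1 + 0.089) = 1.6094 / 0.085260 ≈ 18.88.

18.9 years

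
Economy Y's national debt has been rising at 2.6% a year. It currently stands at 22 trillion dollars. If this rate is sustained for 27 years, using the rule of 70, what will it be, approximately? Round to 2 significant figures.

Doubling time ≈ 70/2.6 = 26.92 years.
27 years is 27/26.92 ≈ 1.00 doublings, a factor of 2^1.00 ≈ 2.00.
22 × 2.00 ≈ 44 trillion dollars.

about 44 trillion dollars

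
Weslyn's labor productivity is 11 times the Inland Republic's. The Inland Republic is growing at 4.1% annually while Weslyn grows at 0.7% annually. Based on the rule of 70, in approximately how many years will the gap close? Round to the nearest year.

the Inland Republic gains on Weslyn at 4.1% − 0.7% = 3.4 points a year.
At that relative rate the gap halves every 70/3.4 ≈ 20.59 years.
An 11 times gap takes log₂(11) ≈ 3.46 halvings to close: 3.46 × 20.59 ≈ 71 years.

about 71 years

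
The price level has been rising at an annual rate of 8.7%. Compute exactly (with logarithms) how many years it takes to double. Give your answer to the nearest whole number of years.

t = ln(2) / ln(1 + 0.087) = 0.6931 / 0.083422 ≈ 8.31.
≈ 8 years.

8 years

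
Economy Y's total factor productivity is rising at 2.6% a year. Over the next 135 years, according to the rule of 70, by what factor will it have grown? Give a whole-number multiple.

At 2.6% one doubling takes ≈ 26.92 years; 135 years is 5 of them, so ×32.

about 32 times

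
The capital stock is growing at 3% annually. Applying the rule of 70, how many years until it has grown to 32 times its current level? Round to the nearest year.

Doubling time ≈ 70/3 = 23.33 years.
Getting to 32× needs 5 doublings: 5 × 23.33 ≈ 117 years.

117 years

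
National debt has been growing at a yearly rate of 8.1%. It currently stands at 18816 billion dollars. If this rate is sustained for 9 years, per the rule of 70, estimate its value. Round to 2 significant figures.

≈ 39000 billion dollars

Doubling time ≈ 70/8.1 = 8.64 years.
9 years is 9/8.64 ≈ 1.04 doublings, a factor of 2^1.04 ≈ 2.06.
18816 × 2.06 ≈ 39000 billion dollars.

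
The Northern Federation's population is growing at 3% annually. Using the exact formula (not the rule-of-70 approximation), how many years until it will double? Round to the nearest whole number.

23 years

t = ln(2) / ln(1 + 0.03) = 0.6931 / 0.029559 ≈ 23.45.
≈ 23 years.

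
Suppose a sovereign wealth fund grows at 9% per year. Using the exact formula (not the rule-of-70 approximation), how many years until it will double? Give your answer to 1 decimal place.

t = ln(2) / ln(1 + 0.09) = 0.6931 / 0.086178 ≈ 8.04.

8.0 years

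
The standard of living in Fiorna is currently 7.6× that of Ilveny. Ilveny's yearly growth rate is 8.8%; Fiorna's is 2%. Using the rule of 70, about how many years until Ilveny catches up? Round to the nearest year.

approximately 30 years

What matters is the difference: 6.8 pp.
Rule of 70 on the gap: the ratio halves every 70/6.8 ≈ 10.29 years.
A 7.6× gap takes log₂(7.6) ≈ 2.93 halvings to close: 2.93 × 10.29 ≈ 30 years.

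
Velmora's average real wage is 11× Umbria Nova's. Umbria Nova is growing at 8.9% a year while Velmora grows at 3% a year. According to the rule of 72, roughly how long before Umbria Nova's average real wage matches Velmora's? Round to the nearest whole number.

approximately 42 years

The growth-rate gap is 8.9% − 3% = 5.9 percentage points.
So the ratio between them halves every 72/5.9 ≈ 12.20 years.
An 11× gap takes log₂(11) ≈ 3.46 halvings to close: 3.46 × 12.20 ≈ 42 years.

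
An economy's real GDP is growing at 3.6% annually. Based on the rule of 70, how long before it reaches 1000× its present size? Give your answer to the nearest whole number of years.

At 3.6% it doubles every 70/3.6 ≈ 19.44 years.
1000× is log₂ 1000 ≈ 9.97 doublings, so ≈ 9.97 × 19.44 = 194 years.

approximately 194 years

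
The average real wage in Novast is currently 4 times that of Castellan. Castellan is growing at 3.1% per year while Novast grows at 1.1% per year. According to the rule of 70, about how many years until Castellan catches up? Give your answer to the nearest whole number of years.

about 70 years

What matters is the difference: 2 pp.
Rule of 70 on the gap: the ratio halves every 70/2 ≈ 35.00 years.
A 4 times gap closes after 2 halvings: 2 × 35.00 ≈ 70 years.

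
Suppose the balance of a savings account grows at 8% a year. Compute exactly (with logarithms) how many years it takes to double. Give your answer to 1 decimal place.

9.0 years

t = ln(2) / ln(1 + 0.08) = 0.6931 / 0.076961 ≈ 9.01.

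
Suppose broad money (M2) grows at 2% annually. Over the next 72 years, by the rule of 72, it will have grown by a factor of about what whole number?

At 2% one doubling takes ≈ 36.00 years; 72 years is 2 of them, so ×4.

around 4 times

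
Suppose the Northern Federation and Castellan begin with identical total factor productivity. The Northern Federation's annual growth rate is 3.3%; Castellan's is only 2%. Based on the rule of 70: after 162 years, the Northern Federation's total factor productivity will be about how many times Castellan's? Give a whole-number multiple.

around 8 times

the Northern Federation pulls ahead at 1.3 pp per year, so the ratio doubles every 70/1.3 ≈ 53.85 years.
In 162 years that's 3.01 doublings: 2^3.01 ≈ 8.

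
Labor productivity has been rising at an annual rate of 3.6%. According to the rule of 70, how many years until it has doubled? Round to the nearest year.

70/3.6 ≈ 19.44, so it doubles roughly every 19 years.

19 years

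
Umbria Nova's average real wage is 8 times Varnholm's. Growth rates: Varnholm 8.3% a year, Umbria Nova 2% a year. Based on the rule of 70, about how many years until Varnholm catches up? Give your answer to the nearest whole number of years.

What matters is the difference: 6.3 pp.
Rule of 70 on the gap: the ratio halves every 70/6.3 ≈ 11.11 years.
An 8 times gap closes after 3 halvings: 3 × 11.11 ≈ 33 years.

about 33 years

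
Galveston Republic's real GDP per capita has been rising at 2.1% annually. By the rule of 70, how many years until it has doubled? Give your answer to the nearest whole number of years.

70/2.1 ≈ 33.33, so it doubles roughly every 33 years.

≈ 33 years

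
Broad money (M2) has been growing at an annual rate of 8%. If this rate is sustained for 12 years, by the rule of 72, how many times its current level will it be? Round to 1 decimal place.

roughly 2.5 times

Doubling time ≈ 72/8 = 9.00 years.
12 years / 9.00 ≈ 1.33 doublings → factor 2^1.33 ≈ 2.5.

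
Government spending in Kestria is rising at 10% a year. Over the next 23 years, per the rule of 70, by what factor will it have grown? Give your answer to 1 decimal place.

Doubles every ≈ 7.00 years (70/10).
23 years is 3.29 doublings; 2^3.29 ≈ 9.8×.

about 9.8 times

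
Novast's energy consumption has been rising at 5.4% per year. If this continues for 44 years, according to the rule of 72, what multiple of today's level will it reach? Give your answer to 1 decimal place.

Doubles every ≈ 13.33 years (72/5.4).
44 years is 3.30 doublings; 2^3.30 ≈ 9.8×.

roughly 9.8 times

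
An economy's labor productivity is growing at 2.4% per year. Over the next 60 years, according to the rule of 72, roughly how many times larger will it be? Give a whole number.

At 2.4% one doubling takes ≈ 30.00 years; 60 years is 2 of them, so ×4.

around 4 times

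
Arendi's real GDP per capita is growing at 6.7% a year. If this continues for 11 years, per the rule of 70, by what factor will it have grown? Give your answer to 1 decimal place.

Doubling time ≈ 70/6.7 = 10.45 years.
11 years / 10.45 ≈ 1.05 doublings → factor 2^1.05 ≈ 2.1.

2.1 times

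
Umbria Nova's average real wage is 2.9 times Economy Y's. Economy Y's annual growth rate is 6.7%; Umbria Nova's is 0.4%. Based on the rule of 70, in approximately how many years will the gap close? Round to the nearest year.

around 17 years

What matters is the difference: 6.3 pp.
Rule of 70 on the gap: the ratio halves every 70/6.3 ≈ 11.11 years.
A 2.9 times gap takes log₂(2.9) ≈ 1.54 halvings to close: 1.54 × 11.11 ≈ 17 years.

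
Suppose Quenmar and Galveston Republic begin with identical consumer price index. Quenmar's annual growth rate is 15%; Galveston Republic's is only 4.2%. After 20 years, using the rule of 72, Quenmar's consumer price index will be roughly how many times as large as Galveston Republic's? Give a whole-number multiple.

Only the 10.8-point difference matters.
72/10.8 ≈ 6.67 years per doubling of the ratio; 20 years gives 3.00 doublings, so ≈ 8×.

approximately 8 times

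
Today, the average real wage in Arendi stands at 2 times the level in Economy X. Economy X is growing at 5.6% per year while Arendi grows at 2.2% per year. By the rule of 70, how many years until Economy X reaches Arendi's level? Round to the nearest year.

around 21 years

The growth-rate gap is 5.6% − 2.2% = 3.4 percentage points.
So the ratio between them halves every 70/3.4 ≈ 20.59 years.
A 2 times gap closes after 1 halving: 1 × 20.59 ≈ 21 years.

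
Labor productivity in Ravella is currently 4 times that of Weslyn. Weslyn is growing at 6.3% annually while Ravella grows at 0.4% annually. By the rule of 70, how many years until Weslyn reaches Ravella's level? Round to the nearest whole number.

What matters is the difference: 5.9 pp.
Rule of 70 on the gap: the ratio halves every 70/5.9 ≈ 11.86 years.
A 4 times gap closes after 2 halvings: 2 × 11.86 ≈ 24 years.

approximately 24 years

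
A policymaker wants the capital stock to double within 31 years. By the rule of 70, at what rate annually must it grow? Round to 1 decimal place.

70 / 31 ≈ 2.26, so about 2.3% annually.

around 2.3% annually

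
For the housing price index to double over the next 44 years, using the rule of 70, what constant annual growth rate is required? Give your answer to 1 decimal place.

approximately 1.6%

70 / 44 ≈ 1.59, so about 1.6% annually.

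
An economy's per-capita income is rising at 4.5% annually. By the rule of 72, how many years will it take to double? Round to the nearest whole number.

Doubling time ≈ 72 / 4.5 = 16.00 years.

around 16 years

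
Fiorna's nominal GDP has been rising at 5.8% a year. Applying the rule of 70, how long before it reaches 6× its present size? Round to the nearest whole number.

31 years

At 5.8% it doubles every 70/5.8 ≈ 12.07 years.
6× is log₂ 6 ≈ 2.58 doublings, so ≈ 2.58 × 12.07 = 31 years.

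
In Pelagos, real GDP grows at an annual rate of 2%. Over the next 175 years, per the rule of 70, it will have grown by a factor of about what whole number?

At 2% one doubling takes ≈ 35.00 years; 175 years is 5 of them, so ×32.

≈ 32 times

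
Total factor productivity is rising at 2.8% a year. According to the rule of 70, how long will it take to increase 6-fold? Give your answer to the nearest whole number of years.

around 65 years

Doubling time ≈ 70/2.8 = 25.00 years.
Reaching 6× takes log₂(6) ≈ 2.58 doublings.
2.58 × 25.00 ≈ 65 years.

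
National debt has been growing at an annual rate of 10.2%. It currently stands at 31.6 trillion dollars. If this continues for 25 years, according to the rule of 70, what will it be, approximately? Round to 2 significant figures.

roughly 390 trillion dollars

It doubles every 70/10.2 ≈ 6.86 years, so 25 years is 3.64 doublings.
2^3.64 ≈ 12.47; 31.6 × 12.47 ≈ 390 trillion dollars.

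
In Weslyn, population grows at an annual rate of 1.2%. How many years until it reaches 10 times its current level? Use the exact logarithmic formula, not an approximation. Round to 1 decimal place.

t = ln(10) / ln(1 + 0.012) = 2.3026 / 0.011929 ≈ 193.03.

193.0 years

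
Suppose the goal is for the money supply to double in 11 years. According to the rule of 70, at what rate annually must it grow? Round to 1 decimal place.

70 / 11 ≈ 6.36, so about 6.4% annually.

≈ 6.4%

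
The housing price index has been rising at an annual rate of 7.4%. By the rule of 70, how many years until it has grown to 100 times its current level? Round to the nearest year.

63 years

One doubling takes 70/7.4 = 9.46 years.
Reaching 100× takes log₂(100) ≈ 6.64 doublings.
6.64 × 9.46 ≈ 63 years.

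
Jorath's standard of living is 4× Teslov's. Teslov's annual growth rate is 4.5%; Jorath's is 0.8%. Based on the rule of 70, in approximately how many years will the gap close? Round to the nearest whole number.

roughly 38 years

Teslov gains on Jorath at 4.5% − 0.8% = 3.7 points a year.
At that relative rate the gap halves every 70/3.7 ≈ 18.92 years.
A 4× gap closes after 2 halvings: 2 × 18.92 ≈ 38 years.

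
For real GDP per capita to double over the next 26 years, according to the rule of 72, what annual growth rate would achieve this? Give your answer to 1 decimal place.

72 / 26 ≈ 2.77, so about 2.8% annually.

roughly 2.8% annually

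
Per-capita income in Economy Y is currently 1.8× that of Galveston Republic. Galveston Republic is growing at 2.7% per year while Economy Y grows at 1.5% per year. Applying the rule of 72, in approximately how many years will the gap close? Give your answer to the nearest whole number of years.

What matters is the difference: 1.2 pp.
Rule of 72 on the gap: the ratio halves every 72/1.2 ≈ 60.00 years.
A 1.8× gap takes log₂(1.8) ≈ 0.85 halvings to close: 0.85 × 60.00 ≈ 51 years.

roughly 51 years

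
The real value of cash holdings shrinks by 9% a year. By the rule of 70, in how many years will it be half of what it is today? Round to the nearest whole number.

Halving time ≈ 70 / 9 = 7.78 → 8 years.

around 8 years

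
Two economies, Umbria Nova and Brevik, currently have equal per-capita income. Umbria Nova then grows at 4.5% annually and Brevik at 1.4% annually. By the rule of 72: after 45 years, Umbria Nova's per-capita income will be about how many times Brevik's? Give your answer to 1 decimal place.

Rate gap = 4.5% − 1.4% = 3.1 points.
The ratio doubles every 72/3.1 ≈ 23.23 years.
45/23.23 ≈ 1.94 doublings → ratio ≈ 2^1.94 ≈ 3.8.

around 3.8 times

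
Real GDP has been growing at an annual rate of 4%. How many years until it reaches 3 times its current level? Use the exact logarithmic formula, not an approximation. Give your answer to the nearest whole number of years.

t = ln(3) / ln(1 + 0.04) = 1.0986 / 0.039221 ≈ 28.01.
≈ 28 years.

28 years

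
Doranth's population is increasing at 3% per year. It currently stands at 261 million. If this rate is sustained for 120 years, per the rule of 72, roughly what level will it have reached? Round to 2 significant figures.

It doubles every 72/3 ≈ 24.00 years, so 120 years is 5.00 doublings.
2^5.00 ≈ 32.00; 261 × 32.00 ≈ 8400 million.

approximately 8400 million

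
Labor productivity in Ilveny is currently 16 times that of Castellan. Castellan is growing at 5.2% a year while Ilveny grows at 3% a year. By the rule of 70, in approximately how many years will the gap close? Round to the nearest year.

about 127 years

The growth-rate gap is 5.2% − 3% = 2.2 percentage points.
So the ratio between them halves every 70/2.2 ≈ 31.82 years.
A 16 times gap closes after 4 halvings: 4 × 31.82 ≈ 127 years.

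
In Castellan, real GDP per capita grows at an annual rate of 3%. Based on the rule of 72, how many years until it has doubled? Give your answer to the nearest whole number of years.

At 3%, doubling takes about 72/3 = 24.00 years.

roughly 24 years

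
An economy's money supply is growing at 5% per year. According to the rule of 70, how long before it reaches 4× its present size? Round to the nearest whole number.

At 5% it doubles every 70/5 ≈ 14.00 years.
4× is 2 doublings, so 2 × 14.00 ≈ 28 years.

28 years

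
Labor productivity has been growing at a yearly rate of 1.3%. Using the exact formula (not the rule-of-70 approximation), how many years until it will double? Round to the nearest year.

54 years

t = ln(2) / ln(1 + 0.013) = 0.6931 / 0.012916 ≈ 53.66.
≈ 54 years.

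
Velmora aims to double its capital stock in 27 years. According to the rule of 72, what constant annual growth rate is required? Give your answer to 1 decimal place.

about 2.7%

72 / 27 ≈ 2.67, so about 2.7% a year.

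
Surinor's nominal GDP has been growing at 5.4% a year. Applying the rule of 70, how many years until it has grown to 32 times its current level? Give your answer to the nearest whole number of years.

One doubling takes 70/5.4 = 12.96 years.
32 = 2^5, so 5 doublings → 65 years.

approximately 65 years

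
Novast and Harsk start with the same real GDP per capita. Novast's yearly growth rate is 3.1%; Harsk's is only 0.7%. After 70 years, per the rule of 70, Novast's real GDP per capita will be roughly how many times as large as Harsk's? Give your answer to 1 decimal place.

5.3 times

Rate gap = 3.1% − 0.7% = 2.4 points.
The ratio doubles every 70/2.4 ≈ 29.17 years.
70/29.17 ≈ 2.40 doublings → ratio ≈ 2^2.40 ≈ 5.3.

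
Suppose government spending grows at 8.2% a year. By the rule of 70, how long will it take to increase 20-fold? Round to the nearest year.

At 8.2% it doubles every 70/8.2 ≈ 8.54 years.
Reaching 20× takes log₂(20) ≈ 4.32 doublings.
4.32 × 8.54 ≈ 37 years.

about 37 years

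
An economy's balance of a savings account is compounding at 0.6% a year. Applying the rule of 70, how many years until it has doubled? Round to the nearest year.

roughly 117 years

At 0.6%, doubling takes about 70/0.6 = 116.67 years.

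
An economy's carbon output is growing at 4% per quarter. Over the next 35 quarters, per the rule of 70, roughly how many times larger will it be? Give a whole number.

Doubling time ≈ 70/4 = 17.50 quarters.
35/17.50 ≈ 2 doublings, so about 2^2 = 4×.

around 4 times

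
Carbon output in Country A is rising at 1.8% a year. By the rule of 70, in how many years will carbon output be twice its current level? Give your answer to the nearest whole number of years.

Doubling time ≈ 70 / 1.8 = 38.89 years.

around 39 years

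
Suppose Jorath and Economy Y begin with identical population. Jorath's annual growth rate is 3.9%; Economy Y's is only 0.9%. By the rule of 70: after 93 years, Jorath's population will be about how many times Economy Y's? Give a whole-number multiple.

16 times

Jorath pulls ahead at 3 pp per year, so the ratio doubles every 70/3 ≈ 23.33 years.
In 93 years that's 3.99 doublings: 2^3.99 ≈ 16.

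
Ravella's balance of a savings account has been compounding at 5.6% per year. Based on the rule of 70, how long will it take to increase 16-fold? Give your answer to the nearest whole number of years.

Doubling time ≈ 70/5.6 = 12.50 years.
16× is 4 doublings, so 4 × 12.50 ≈ 50 years.

roughly 50 years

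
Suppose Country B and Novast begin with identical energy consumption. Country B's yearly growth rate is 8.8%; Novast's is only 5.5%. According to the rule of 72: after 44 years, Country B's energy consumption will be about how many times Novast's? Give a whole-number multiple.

4 times

Country B pulls ahead at 3.3 pp per year, so the ratio doubles every 72/3.3 ≈ 21.82 years.
In 44 years that's 2.02 doublings: 2^2.02 ≈ 4.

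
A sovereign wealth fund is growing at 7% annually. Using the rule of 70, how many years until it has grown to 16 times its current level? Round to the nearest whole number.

At 7% it doubles every 70/7 ≈ 10.00 years.
16 = 2^4, so 4 doublings → 40 years.

≈ 40 years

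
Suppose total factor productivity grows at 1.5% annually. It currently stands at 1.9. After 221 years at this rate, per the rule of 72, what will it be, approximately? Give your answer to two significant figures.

around 46

It doubles every 72/1.5 ≈ 48.00 years, so 221 years is 4.60 doublings.
2^4.60 ≈ 24.25; 1.9 × 24.25 ≈ 46.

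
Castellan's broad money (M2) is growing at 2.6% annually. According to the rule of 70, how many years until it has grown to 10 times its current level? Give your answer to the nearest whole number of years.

roughly 89 years

Doubling time ≈ 70/2.6 = 26.92 years.
10× is log₂ 10 ≈ 3.32 doublings, so ≈ 3.32 × 26.92 = 89 years.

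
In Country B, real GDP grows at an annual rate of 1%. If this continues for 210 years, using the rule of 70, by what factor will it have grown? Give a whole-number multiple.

Doubling time ≈ 70/1 = 70.00 years.
210/70.00 ≈ 3 doublings, so about 2^3 = 8×.

roughly 8 times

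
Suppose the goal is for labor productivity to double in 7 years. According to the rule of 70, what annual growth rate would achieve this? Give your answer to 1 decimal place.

10.0% annually

70 / 7 ≈ 10.00, so about 10.0% annually.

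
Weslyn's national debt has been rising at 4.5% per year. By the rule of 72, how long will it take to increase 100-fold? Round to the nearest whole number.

At 4.5% it doubles every 72/4.5 ≈ 16.00 years.
100× is log₂ 100 ≈ 6.64 doublings, so ≈ 6.64 × 16.00 = 106 years.

about 106 years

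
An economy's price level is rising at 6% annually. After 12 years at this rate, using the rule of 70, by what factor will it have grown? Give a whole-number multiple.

roughly 2 times

70/6 ≈ 11.67 years per doubling.
12 years fits 1 doubling: 2^1 = 2.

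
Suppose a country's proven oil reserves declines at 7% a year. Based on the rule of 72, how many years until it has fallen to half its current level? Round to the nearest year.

10 years

The rule works in reverse for decay: 72/7 ≈ 10.29 years to halve.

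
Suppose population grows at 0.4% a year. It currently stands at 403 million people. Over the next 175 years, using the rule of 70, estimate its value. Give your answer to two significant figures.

≈ 810 million people

Doubling time ≈ 70/0.4 = 175.00 years.
175 years is 175/175.00 ≈ 1.00 doublings, a factor of 2^1.00 ≈ 2.00.
403 × 2.00 ≈ 810 million people.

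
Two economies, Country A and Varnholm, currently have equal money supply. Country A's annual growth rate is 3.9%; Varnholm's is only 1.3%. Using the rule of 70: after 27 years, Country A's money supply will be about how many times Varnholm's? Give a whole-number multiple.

about 2 times

Rate gap = 3.9% − 1.3% = 2.6 points.
The ratio doubles every 70/2.6 ≈ 26.92 years.
27/26.92 ≈ 1.00 doublings → ratio ≈ 2^1.00 ≈ 2.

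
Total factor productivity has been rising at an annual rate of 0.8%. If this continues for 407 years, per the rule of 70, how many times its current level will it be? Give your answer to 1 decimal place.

Doubles every ≈ 87.50 years (70/0.8).
407 years is 4.65 doublings; 2^4.65 ≈ 25.1×.

roughly 25.1 times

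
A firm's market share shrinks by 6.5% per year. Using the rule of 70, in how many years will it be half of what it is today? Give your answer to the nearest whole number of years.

around 11 years

The rule works in reverse for decay: 70/6.5 ≈ 10.77 years to halve.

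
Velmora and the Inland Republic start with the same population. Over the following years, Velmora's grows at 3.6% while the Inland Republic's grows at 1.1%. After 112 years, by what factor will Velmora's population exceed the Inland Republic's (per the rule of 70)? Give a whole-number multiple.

≈ 16 times

Rate gap = 3.6% − 1.1% = 2.5 points.
The ratio doubles every 70/2.5 ≈ 28.00 years.
112/28.00 ≈ 4.00 doublings → ratio ≈ 2^4.00 ≈ 16.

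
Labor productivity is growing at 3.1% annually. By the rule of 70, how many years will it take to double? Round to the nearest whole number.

23 years

Doubling time ≈ 70 / 3.1 = 22.58 years.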